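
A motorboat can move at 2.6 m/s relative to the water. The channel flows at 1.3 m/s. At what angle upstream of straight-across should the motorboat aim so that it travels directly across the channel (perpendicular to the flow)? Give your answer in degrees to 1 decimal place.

30.0°

To cancel the current, the upstream component of the motorboat's velocity must equal the flow: 2.6 sin θ = 1.3.
sin θ = 1.3 / 2.6 = 0.5000.
θ = arcsin(0.5000) = 30.000°.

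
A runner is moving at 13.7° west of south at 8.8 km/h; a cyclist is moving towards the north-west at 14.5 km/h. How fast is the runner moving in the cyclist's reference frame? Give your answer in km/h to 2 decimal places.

20.50 km/h

Taking east as x and north as y: runner velocity = (-2.084, -8.550) km/h; cyclist velocity = (-10.253, 10.253) km/h.
Velocity of runner relative to cyclist = (-2.084, -8.550) − (-10.253, 10.253) = (8.169, -18.803) km/h.
Magnitude = |(8.169, -18.803)| = 20.501 km/h.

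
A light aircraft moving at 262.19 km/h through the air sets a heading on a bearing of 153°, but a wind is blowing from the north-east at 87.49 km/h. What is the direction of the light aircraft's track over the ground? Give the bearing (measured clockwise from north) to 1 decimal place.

Taking east as x and north as y: velocity relative to the air = (119.032, -233.613) km/h; the air relative to ground = (-61.865, -61.865) km/h.
Velocity relative to ground = (119.032, -233.613) + (-61.865, -61.865) = (57.167, -295.478) km/h.
Bearing = atan2(57.17, -295.48) = 169.05° clockwise from north.

169.1°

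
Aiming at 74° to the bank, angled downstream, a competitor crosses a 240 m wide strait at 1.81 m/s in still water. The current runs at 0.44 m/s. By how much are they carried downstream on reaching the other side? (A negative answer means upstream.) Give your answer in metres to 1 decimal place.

Perpendicular speed = 1.740 m/s; crossing time = 240 / 1.740 = 137.940 s.
Net downstream speed = 0.939 m/s.
Drift = 0.939 × 137.940 = 129.513 m (downstream).

129.5 m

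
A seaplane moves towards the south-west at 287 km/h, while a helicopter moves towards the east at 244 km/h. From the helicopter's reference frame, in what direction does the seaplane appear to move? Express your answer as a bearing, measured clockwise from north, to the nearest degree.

246°

Taking east as x and north as y: seaplane velocity = (-202.940, -202.940) km/h; helicopter velocity = (244.000, 0.000) km/h.
Velocity of seaplane relative to helicopter = (-202.940, -202.940) − (244.000, 0.000) = (-446.940, -202.940) km/h.
Bearing = atan2(-446.94, -202.94) = 245.58° clockwise from north.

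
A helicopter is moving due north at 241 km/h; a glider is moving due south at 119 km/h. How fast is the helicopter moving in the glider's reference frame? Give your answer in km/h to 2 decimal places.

Taking east as x and north as y: helicopter velocity = (0.000, 241.000) km/h; glider velocity = (0.000, -119.000) km/h.
Velocity of helicopter relative to glider = (0.000, 241.000) − (0.000, -119.000) = (0.000, 360.000) km/h.
Magnitude = |(0.000, 360.000)| = 360.000 km/h.

360.00 km/h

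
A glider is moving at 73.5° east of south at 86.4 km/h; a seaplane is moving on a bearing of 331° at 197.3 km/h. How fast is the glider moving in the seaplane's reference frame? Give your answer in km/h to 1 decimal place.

Taking east as x and north as y: glider velocity = (82.842, -24.539) km/h; seaplane velocity = (-95.653, 172.562) km/h.
Velocity of glider relative to seaplane = (82.842, -24.539) − (-95.653, 172.562) = (178.495, -197.101) km/h.
Magnitude = |(178.495, -197.101)| = 265.912 km/h.

265.9 km/h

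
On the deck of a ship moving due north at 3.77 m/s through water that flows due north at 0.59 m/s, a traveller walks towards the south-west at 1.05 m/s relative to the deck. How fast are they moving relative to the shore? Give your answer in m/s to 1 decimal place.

3.7 m/s

In east/north components (m/s): traveller relative to ship = (-0.742, -0.742); ship relative to water = (0.000, 3.770); water relative to ground = (0.000, 0.590).
Sum = (-0.742, 3.618) m/s.
Speed = |(-0.742, 3.618)| = 3.693 m/s.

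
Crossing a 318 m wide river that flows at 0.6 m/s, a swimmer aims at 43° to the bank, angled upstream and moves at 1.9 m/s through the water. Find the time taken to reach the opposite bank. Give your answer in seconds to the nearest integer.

The component of the swimmer's velocity perpendicular to the bank is 1.9 × sin 43° = 1.296 m/s.
The flow acts along the bank and has no component across it.
Time = 318 / 1.296 = 245.409 s.

245 s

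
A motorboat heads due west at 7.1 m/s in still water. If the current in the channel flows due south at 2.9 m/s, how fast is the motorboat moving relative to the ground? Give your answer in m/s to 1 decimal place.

Taking east as x and north as y: velocity relative to the water = (-7.100, 0.000) m/s; the water relative to ground = (0.000, -2.900) m/s.
Velocity relative to ground = (-7.100, 0.000) + (0.000, -2.900) = (-7.100, -2.900) m/s.
Speed = |(-7.100, -2.900)| = 7.669 m/s.

7.7 m/s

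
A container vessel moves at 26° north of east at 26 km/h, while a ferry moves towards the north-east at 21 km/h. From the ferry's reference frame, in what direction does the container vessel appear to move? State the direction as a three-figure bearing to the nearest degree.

Taking east as x and north as y: container vessel velocity = (23.369, 11.398) km/h; ferry velocity = (14.849, 14.849) km/h.
Velocity of container vessel relative to ferry = (23.369, 11.398) − (14.849, 14.849) = (8.519, -3.452) km/h.
Bearing = atan2(8.52, -3.45) = 112.06° clockwise from north.

112°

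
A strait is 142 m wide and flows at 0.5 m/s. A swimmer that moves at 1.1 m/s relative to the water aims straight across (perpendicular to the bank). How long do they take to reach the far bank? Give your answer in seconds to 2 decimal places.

The component of the swimmer's velocity perpendicular to the bank is 1.1 m/s.
Only the cross-stream component determines the crossing time; the current contributes nothing perpendicular to the bank.
Time = 142 / 1.100 = 129.091 s.

129.09 s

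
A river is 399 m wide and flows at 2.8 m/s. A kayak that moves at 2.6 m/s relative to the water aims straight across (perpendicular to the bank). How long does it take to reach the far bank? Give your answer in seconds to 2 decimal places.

The component of the kayak's velocity perpendicular to the bank is 2.6 m/s.
The current is parallel to the bank, so it does not affect the crossing time.
Time = 399 / 2.600 = 153.462 s.

153.46 s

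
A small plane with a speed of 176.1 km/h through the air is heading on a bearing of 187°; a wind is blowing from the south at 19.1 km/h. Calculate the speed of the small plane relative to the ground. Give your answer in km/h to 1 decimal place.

157.2 km/h

Taking east as x and north as y: velocity relative to the air = (-21.461, -174.787) km/h; the air relative to ground = (0.000, 19.100) km/h.
Velocity relative to ground = (-21.461, -174.787) + (0.000, 19.100) = (-21.461, -155.687) km/h.
Speed = |(-21.461, -155.687)| = 157.160 km/h.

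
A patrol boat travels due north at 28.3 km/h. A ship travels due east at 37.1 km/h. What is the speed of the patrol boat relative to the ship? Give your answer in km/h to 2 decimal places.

46.66 km/h

Taking east as x and north as y: patrol boat velocity = (0.000, 28.300) km/h; ship velocity = (37.100, 0.000) km/h.
Velocity of patrol boat relative to ship = (0.000, 28.300) − (37.100, 0.000) = (-37.100, 28.300) km/h.
Magnitude = |(-37.100, 28.300)| = 46.662 km/h.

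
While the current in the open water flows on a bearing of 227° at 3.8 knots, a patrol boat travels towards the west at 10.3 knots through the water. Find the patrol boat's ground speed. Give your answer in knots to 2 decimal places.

13.33 knots

Taking east as x and north as y: velocity relative to the water = (-10.300, 0.000) knots; the water relative to ground = (-2.779, -2.592) knots.
Velocity relative to ground = (-10.300, 0.000) + (-2.779, -2.592) = (-13.079, -2.592) knots.
Speed = |(-13.079, -2.592)| = 13.333 knots.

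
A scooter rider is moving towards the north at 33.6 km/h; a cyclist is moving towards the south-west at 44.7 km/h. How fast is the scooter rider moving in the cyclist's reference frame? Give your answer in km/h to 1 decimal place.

Taking east as x and north as y: scooter rider velocity = (0.000, 33.600) km/h; cyclist velocity = (-31.608, -31.608) km/h.
Velocity of scooter rider relative to cyclist = (0.000, 33.600) − (-31.608, -31.608) = (31.608, 65.208) km/h.
Magnitude = |(31.608, 65.208)| = 72.464 km/h.

72.5 km/h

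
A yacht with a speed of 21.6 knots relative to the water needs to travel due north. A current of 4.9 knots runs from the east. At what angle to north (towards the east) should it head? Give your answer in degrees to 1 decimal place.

The current pushes perpendicular to the desired track; the heading must have a component into the current equal to 4.9 knots: 21.6 sin θ = 4.9.
sin θ = 0.2269, so θ = 13.112°.

13.1°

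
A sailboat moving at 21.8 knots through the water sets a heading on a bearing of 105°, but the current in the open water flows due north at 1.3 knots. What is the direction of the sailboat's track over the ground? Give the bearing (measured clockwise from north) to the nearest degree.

102°

Taking east as x and north as y: velocity relative to the water = (21.057, -5.642) knots; the water relative to ground = (0.000, 1.300) knots.
Velocity relative to ground = (21.057, -5.642) + (0.000, 1.300) = (21.057, -4.342) knots.
Bearing = atan2(21.06, -4.34) = 101.65° clockwise from north.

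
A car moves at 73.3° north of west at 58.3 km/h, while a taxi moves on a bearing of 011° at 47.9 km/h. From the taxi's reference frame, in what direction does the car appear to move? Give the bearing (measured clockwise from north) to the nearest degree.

289°

Taking east as x and north as y: car velocity = (-16.753, 55.841) km/h; taxi velocity = (9.140, 47.020) km/h.
Velocity of car relative to taxi = (-16.753, 55.841) − (9.140, 47.020) = (-25.893, 8.821) km/h.
Bearing = atan2(-25.89, 8.82) = 288.81° clockwise from north.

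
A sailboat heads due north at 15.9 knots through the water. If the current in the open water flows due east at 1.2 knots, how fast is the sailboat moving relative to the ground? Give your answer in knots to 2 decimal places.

15.95 knots

Taking east as x and north as y: velocity relative to the water = (0.000, 15.900) knots; the water relative to ground = (1.200, 0.000) knots.
Velocity relative to ground = (0.000, 15.900) + (1.200, 0.000) = (1.200, 15.900) knots.
Speed = |(1.200, 15.900)| = 15.945 knots.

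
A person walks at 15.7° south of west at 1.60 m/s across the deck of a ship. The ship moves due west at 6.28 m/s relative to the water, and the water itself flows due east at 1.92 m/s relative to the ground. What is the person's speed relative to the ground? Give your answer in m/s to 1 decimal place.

5.9 m/s

In east/north components (m/s): person relative to ship = (-1.540, -0.433); ship relative to water = (-6.280, 0.000); water relative to ground = (1.920, 0.000).
Sum = (-5.900, -0.433) m/s.
Speed = |(-5.900, -0.433)| = 5.916 m/s.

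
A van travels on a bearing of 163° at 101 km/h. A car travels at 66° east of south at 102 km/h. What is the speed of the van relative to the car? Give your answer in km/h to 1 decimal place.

84.2 km/h

Taking east as x and north as y: van velocity = (29.530, -96.587) km/h; car velocity = (93.182, -41.487) km/h.
Velocity of van relative to car = (29.530, -96.587) − (93.182, -41.487) = (-63.652, -55.100) km/h.
Magnitude = |(-63.652, -55.100)| = 84.188 km/h.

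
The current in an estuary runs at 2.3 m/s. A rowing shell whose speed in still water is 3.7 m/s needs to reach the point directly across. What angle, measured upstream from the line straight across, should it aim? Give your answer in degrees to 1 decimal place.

To cancel the current, the upstream component of the rowing shell's velocity must equal the flow: 3.7 sin θ = 2.3.
sin θ = 2.3 / 3.7 = 0.6216.
θ = arcsin(0.6216) = 38.435°.

38.4°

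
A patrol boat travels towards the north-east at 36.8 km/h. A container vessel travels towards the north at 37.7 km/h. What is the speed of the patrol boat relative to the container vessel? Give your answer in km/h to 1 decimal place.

28.5 km/h

Taking east as x and north as y: patrol boat velocity = (26.022, 26.022) km/h; container vessel velocity = (0.000, 37.700) km/h.
Velocity of patrol boat relative to container vessel = (26.022, 26.022) − (0.000, 37.700) = (26.022, -11.678) km/h.
Magnitude = |(26.022, -11.678)| = 28.522 km/h.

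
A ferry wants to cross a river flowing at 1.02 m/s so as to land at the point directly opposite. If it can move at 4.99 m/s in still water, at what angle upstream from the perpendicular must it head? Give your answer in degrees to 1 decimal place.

To cancel the current, the upstream component of the ferry's velocity must equal the flow: 4.99 sin θ = 1.02.
sin θ = 1.02 / 4.99 = 0.2044.
θ = arcsin(0.2044) = 11.795°.

11.8°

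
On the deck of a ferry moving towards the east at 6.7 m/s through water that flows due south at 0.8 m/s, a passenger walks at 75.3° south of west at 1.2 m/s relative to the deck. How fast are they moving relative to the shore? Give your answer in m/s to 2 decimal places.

In east/north components (m/s): passenger relative to ferry = (-0.305, -1.161); ferry relative to water = (6.700, 0.000); water relative to ground = (0.000, -0.800).
Sum = (6.395, -1.961) m/s.
Speed = |(6.395, -1.961)| = 6.689 m/s.

6.69 m/s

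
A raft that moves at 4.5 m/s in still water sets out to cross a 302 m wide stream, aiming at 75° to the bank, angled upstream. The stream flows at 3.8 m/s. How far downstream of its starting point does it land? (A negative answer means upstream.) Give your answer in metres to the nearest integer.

183 m

Perpendicular speed = 4.347 m/s; crossing time = 302 / 4.347 = 69.479 s.
Net downstream speed = 2.635 m/s.
Drift = 2.635 × 69.479 = 183.098 m (downstream).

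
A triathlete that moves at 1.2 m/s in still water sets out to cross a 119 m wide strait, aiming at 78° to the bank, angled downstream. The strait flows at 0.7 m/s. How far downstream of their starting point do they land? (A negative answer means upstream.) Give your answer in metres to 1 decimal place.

96.3 m

Perpendicular speed = 1.174 m/s; crossing time = 119 / 1.174 = 101.382 s.
Net downstream speed = 0.949 m/s.
Drift = 0.949 × 101.382 = 96.262 m (downstream).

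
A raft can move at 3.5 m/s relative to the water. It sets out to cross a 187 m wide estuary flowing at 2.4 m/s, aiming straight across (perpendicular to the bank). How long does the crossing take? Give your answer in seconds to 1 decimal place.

The component of the raft's velocity perpendicular to the bank is 3.5 m/s.
The current is parallel to the bank, so it does not affect the crossing time.
Time = 187 / 3.500 = 53.429 s.

53.4 s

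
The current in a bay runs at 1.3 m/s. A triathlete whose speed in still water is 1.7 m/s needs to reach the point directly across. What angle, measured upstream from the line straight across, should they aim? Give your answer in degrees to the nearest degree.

To cancel the current, the upstream component of the triathlete's velocity must equal the flow: 1.7 sin θ = 1.3.
sin θ = 1.3 / 1.7 = 0.7647.
θ = arcsin(0.7647) = 49.881°.

50°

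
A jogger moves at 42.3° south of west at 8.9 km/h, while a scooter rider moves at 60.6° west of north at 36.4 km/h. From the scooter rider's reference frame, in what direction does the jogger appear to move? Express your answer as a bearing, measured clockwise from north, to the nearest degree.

134°

Taking east as x and north as y: jogger velocity = (-6.583, -5.990) km/h; scooter rider velocity = (-31.712, 17.869) km/h.
Velocity of jogger relative to scooter rider = (-6.583, -5.990) − (-31.712, 17.869) = (25.129, -23.859) km/h.
Bearing = atan2(25.13, -23.86) = 133.51° clockwise from north.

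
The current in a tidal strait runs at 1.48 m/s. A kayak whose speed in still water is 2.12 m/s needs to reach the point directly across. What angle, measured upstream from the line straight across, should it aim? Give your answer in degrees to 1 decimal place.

To cancel the current, the upstream component of the kayak's velocity must equal the flow: 2.12 sin θ = 1.48.
sin θ = 1.48 / 2.12 = 0.6981.
θ = arcsin(0.6981) = 44.276°.

44.3°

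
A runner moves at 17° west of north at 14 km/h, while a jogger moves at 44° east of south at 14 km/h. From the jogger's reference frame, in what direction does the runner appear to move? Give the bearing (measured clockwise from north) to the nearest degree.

330°

Taking east as x and north as y: runner velocity = (-4.093, 13.388) km/h; jogger velocity = (9.725, -10.071) km/h.
Velocity of runner relative to jogger = (-4.093, 13.388) − (9.725, -10.071) = (-13.818, 23.459) km/h.
Bearing = atan2(-13.82, 23.46) = 329.50° clockwise from north.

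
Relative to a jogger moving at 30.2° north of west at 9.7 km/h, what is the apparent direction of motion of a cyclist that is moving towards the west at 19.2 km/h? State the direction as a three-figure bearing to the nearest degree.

246°

Taking east as x and north as y: cyclist velocity = (-19.200, 0.000) km/h; jogger velocity = (-8.383, 4.879) km/h.
Velocity of cyclist relative to jogger = (-19.200, 0.000) − (-8.383, 4.879) = (-10.817, -4.879) km/h.
Bearing = atan2(-10.82, -4.88) = 245.72° clockwise from north.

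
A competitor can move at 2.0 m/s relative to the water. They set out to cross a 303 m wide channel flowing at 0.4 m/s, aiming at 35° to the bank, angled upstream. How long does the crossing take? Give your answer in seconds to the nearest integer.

The component of the competitor's velocity perpendicular to the bank is 2.0 × sin 35° = 1.147 m/s.
Only the cross-stream component determines the crossing time; the current contributes nothing perpendicular to the bank.
Time = 303 / 1.147 = 264.132 s.

264 s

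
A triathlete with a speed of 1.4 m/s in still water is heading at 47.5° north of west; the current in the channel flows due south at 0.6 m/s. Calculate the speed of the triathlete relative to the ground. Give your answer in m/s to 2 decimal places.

1.04 m/s

Taking east as x and north as y: velocity relative to the water = (-0.946, 1.032) m/s; the water relative to ground = (0.000, -0.600) m/s.
Velocity relative to ground = (-0.946, 1.032) + (0.000, -0.600) = (-0.946, 0.432) m/s.
Speed = |(-0.946, 0.432)| = 1.040 m/s.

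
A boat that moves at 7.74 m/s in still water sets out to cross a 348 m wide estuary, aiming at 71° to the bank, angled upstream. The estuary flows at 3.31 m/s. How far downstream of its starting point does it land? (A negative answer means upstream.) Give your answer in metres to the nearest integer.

Perpendicular speed = 7.318 m/s; crossing time = 348 / 7.318 = 47.552 s.
Net downstream speed = 0.790 m/s.
Drift = 0.790 × 47.552 = 37.571 m (downstream).

38 m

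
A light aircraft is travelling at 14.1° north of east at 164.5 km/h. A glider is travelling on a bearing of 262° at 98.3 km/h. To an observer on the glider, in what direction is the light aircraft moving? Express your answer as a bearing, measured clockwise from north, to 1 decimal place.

Taking east as x and north as y: light aircraft velocity = (159.544, 40.075) km/h; glider velocity = (-97.343, -13.681) km/h.
Velocity of light aircraft relative to glider = (159.544, 40.075) − (-97.343, -13.681) = (256.887, 53.755) km/h.
Bearing = atan2(256.89, 53.76) = 78.18° clockwise from north.

078.2°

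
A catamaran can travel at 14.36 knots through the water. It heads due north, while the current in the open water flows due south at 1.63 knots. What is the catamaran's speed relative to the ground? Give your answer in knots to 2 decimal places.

12.73 knots

Taking east as x and north as y: velocity relative to the water = (0.000, 14.360) knots; the water relative to ground = (0.000, -1.630) knots.
Velocity relative to ground = (0.000, 14.360) + (0.000, -1.630) = (0.000, 12.730) knots.
Speed = |(0.000, 12.730)| = 12.730 knots.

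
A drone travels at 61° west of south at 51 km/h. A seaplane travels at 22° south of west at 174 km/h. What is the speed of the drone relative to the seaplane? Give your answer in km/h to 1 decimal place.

Taking east as x and north as y: drone velocity = (-44.606, -24.725) km/h; seaplane velocity = (-161.330, -65.182) km/h.
Velocity of drone relative to seaplane = (-44.606, -24.725) − (-161.330, -65.182) = (116.724, 40.456) km/h.
Magnitude = |(116.724, 40.456)| = 123.537 km/h.

123.5 km/h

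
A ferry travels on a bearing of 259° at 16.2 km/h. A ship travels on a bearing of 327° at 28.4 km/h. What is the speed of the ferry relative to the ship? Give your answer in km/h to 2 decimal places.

26.91 km/h

Taking east as x and north as y: ferry velocity = (-15.902, -3.091) km/h; ship velocity = (-15.468, 23.818) km/h.
Velocity of ferry relative to ship = (-15.902, -3.091) − (-15.468, 23.818) = (-0.435, -26.909) km/h.
Magnitude = |(-0.435, -26.909)| = 26.913 km/h.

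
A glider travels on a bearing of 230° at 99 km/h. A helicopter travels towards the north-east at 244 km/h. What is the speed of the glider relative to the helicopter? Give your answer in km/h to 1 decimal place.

342.7 km/h

Taking east as x and north as y: glider velocity = (-75.838, -63.636) km/h; helicopter velocity = (172.534, 172.534) km/h.
Velocity of glider relative to helicopter = (-75.838, -63.636) − (172.534, 172.534) = (-248.372, -236.170) km/h.
Magnitude = |(-248.372, -236.170)| = 342.732 km/h.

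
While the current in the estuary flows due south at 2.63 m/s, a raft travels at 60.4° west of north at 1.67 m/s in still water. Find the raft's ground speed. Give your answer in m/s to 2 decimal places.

2.32 m/s

Taking east as x and north as y: velocity relative to the water = (-1.452, 0.825) m/s; the water relative to ground = (0.000, -2.630) m/s.
Velocity relative to ground = (-1.452, 0.825) + (0.000, -2.630) = (-1.452, -1.805) m/s.
Speed = |(-1.452, -1.805)| = 2.317 m/s.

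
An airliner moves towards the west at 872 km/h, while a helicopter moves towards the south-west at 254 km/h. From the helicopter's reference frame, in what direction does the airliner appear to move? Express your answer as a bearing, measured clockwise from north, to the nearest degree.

285°

Taking east as x and north as y: airliner velocity = (-872.000, 0.000) km/h; helicopter velocity = (-179.605, -179.605) km/h.
Velocity of airliner relative to helicopter = (-872.000, 0.000) − (-179.605, -179.605) = (-692.395, 179.605) km/h.
Bearing = atan2(-692.39, 179.61) = 284.54° clockwise from north.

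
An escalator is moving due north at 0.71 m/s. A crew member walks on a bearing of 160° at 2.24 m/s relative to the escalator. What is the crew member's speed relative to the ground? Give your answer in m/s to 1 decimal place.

1.6 m/s

Taking east as x and north as y: escalator velocity = (0.000, 0.710) m/s; crew member velocity relative to escalator = (0.766, -2.105) m/s.
Velocity relative to ground = (0.000, 0.710) + (0.766, -2.105) = (0.766, -1.395) m/s.
Speed = |(0.766, -1.395)| = 1.591 m/s.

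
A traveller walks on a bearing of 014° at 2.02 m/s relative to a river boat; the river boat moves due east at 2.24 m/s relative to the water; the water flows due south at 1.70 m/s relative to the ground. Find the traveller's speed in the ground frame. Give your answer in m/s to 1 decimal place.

In east/north components (m/s): traveller relative to river boat = (0.489, 1.960); river boat relative to water = (2.240, 0.000); water relative to ground = (0.000, -1.700).
Sum = (2.729, 0.260) m/s.
Speed = |(2.729, 0.260)| = 2.741 m/s.

2.7 m/s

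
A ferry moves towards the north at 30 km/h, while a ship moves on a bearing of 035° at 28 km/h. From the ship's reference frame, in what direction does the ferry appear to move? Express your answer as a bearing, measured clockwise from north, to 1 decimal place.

293.7°

Taking east as x and north as y: ferry velocity = (0.000, 30.000) km/h; ship velocity = (16.060, 22.936) km/h.
Velocity of ferry relative to ship = (0.000, 30.000) − (16.060, 22.936) = (-16.060, 7.064) km/h.
Bearing = atan2(-16.06, 7.06) = 293.74° clockwise from north.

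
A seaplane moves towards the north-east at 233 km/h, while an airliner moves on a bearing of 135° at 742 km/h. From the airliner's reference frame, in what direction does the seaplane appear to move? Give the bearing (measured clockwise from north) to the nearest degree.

Taking east as x and north as y: seaplane velocity = (164.756, 164.756) km/h; airliner velocity = (524.673, -524.673) km/h.
Velocity of seaplane relative to airliner = (164.756, 164.756) − (524.673, -524.673) = (-359.917, 689.429) km/h.
Bearing = atan2(-359.92, 689.43) = 332.43° clockwise from north.

332°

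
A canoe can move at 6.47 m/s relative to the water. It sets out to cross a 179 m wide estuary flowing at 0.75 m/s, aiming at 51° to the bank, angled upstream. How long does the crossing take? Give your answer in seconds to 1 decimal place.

35.6 s

The component of the canoe's velocity perpendicular to the bank is 6.47 × sin 51° = 5.028 m/s.
Only the cross-stream component determines the crossing time; the current contributes nothing perpendicular to the bank.
Time = 179 / 5.028 = 35.600 s.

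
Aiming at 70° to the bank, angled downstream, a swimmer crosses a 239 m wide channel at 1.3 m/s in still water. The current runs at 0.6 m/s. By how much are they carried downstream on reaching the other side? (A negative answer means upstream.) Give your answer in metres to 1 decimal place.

Perpendicular speed = 1.222 m/s; crossing time = 239 / 1.222 = 195.645 s.
Net downstream speed = 1.045 m/s.
Drift = 1.045 × 195.645 = 204.376 m (downstream).

204.4 m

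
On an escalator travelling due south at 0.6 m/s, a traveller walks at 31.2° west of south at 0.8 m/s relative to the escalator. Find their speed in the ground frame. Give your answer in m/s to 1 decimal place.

1.3 m/s

Taking east as x and north as y: escalator velocity = (0.000, -0.600) m/s; traveller velocity relative to escalator = (-0.414, -0.684) m/s.
Velocity relative to ground = (0.000, -0.600) + (-0.414, -0.684) = (-0.414, -1.284) m/s.
Speed = |(-0.414, -1.284)| = 1.349 m/s.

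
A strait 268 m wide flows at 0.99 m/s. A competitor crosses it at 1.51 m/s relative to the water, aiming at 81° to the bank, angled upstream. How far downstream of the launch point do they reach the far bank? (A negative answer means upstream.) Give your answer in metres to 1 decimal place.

Perpendicular speed = 1.491 m/s; crossing time = 268 / 1.491 = 179.696 s.
Net downstream speed = 0.754 m/s.
Drift = 0.754 × 179.696 = 135.452 m (downstream).

135.5 m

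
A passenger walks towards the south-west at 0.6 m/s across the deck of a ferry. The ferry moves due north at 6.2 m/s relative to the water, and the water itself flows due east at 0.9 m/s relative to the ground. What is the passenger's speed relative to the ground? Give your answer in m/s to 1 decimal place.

5.8 m/s

In east/north components (m/s): passenger relative to ferry = (-0.424, -0.424); ferry relative to water = (0.000, 6.200); water relative to ground = (0.900, 0.000).
Sum = (0.476, 5.776) m/s.
Speed = |(0.476, 5.776)| = 5.795 m/s.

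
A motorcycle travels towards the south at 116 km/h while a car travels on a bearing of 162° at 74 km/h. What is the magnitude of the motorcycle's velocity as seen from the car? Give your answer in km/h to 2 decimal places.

51.03 km/h

Taking east as x and north as y: motorcycle velocity = (0.000, -116.000) km/h; car velocity = (22.867, -70.378) km/h.
Velocity of motorcycle relative to car = (0.000, -116.000) − (22.867, -70.378) = (-22.867, -45.622) km/h.
Magnitude = |(-22.867, -45.622)| = 51.032 km/h.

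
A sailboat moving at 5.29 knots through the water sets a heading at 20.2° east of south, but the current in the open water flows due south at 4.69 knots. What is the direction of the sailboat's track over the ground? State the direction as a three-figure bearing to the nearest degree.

169°

Taking east as x and north as y: velocity relative to the water = (1.827, -4.965) knots; the water relative to ground = (0.000, -4.690) knots.
Velocity relative to ground = (1.827, -4.965) + (0.000, -4.690) = (1.827, -9.655) knots.
Bearing = atan2(1.83, -9.65) = 169.29° clockwise from north.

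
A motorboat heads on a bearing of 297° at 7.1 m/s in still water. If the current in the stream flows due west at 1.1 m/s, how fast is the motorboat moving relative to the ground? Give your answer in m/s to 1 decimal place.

Taking east as x and north as y: velocity relative to the water = (-6.326, 3.223) m/s; the water relative to ground = (-1.100, 0.000) m/s.
Velocity relative to ground = (-6.326, 3.223) + (-1.100, 0.000) = (-7.426, 3.223) m/s.
Speed = |(-7.426, 3.223)| = 8.096 m/s.

8.1 m/s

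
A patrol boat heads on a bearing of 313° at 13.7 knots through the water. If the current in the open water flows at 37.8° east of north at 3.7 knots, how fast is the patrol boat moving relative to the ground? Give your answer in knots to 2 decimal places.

Taking east as x and north as y: velocity relative to the water = (-10.020, 9.343) knots; the water relative to ground = (2.268, 2.924) knots.
Velocity relative to ground = (-10.020, 9.343) + (2.268, 2.924) = (-7.752, 12.267) knots.
Speed = |(-7.752, 12.267)| = 14.511 knots.

14.51 knots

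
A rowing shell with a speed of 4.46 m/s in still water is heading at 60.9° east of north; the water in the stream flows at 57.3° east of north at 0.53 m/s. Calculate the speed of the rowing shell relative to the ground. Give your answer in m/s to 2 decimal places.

4.99 m/s

Taking east as x and north as y: velocity relative to the water = (3.897, 2.169) m/s; the water relative to ground = (0.446, 0.286) m/s.
Velocity relative to ground = (3.897, 2.169) + (0.446, 0.286) = (4.343, 2.455) m/s.
Speed = |(4.343, 2.455)| = 4.989 m/s.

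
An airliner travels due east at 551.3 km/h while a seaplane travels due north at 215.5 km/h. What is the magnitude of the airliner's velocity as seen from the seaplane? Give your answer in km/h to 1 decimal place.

Taking east as x and north as y: airliner velocity = (551.300, 0.000) km/h; seaplane velocity = (0.000, 215.500) km/h.
Velocity of airliner relative to seaplane = (551.300, 0.000) − (0.000, 215.500) = (551.300, -215.500) km/h.
Magnitude = |(551.300, -215.500)| = 591.922 km/h.

591.9 km/h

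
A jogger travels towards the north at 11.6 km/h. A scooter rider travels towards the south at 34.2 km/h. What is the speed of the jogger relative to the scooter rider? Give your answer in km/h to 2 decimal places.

45.80 km/h

Taking east as x and north as y: jogger velocity = (0.000, 11.600) km/h; scooter rider velocity = (0.000, -34.200) km/h.
Velocity of jogger relative to scooter rider = (0.000, 11.600) − (0.000, -34.200) = (0.000, 45.800) km/h.
Magnitude = |(0.000, 45.800)| = 45.800 km/h.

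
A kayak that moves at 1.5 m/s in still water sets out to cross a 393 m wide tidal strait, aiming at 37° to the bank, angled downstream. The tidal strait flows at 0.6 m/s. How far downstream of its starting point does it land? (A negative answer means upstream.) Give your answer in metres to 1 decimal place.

782.7 m

Perpendicular speed = 0.903 m/s; crossing time = 393 / 0.903 = 435.350 s.
Net downstream speed = 1.798 m/s.
Drift = 1.798 × 435.350 = 782.738 m (downstream).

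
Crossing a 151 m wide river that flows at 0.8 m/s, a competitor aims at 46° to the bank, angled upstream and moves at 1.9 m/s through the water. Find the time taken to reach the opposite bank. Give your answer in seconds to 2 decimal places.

110.48 s

The component of the competitor's velocity perpendicular to the bank is 1.9 × sin 46° = 1.367 m/s.
The flow acts along the bank and has no component across it.
Time = 151 / 1.367 = 110.481 s.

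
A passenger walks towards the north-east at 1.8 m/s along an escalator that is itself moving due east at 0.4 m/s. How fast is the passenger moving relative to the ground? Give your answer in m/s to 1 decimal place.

Taking east as x and north as y: escalator velocity = (0.400, 0.000) m/s; passenger velocity relative to escalator = (1.273, 1.273) m/s.
Velocity relative to ground = (0.400, 0.000) + (1.273, 1.273) = (1.673, 1.273) m/s.
Speed = |(1.673, 1.273)| = 2.102 m/s.

2.1 m/s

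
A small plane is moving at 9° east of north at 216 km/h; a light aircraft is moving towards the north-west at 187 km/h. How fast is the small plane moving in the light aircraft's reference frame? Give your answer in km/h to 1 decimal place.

184.8 km/h

Taking east as x and north as y: small plane velocity = (33.790, 213.341) km/h; light aircraft velocity = (-132.229, 132.229) km/h.
Velocity of small plane relative to light aircraft = (33.790, 213.341) − (-132.229, 132.229) = (166.019, 81.112) km/h.
Magnitude = |(166.019, 81.112)| = 184.774 km/h.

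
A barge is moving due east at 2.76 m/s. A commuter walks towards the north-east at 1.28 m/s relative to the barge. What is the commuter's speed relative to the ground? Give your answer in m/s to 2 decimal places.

3.78 m/s

Taking east as x and north as y: barge velocity = (2.760, 0.000) m/s; commuter velocity relative to barge = (0.905, 0.905) m/s.
Velocity relative to ground = (2.760, 0.000) + (0.905, 0.905) = (3.665, 0.905) m/s.
Speed = |(3.665, 0.905)| = 3.775 m/s.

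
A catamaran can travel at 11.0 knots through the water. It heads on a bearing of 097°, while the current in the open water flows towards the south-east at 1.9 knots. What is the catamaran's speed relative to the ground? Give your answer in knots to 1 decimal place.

12.6 knots

Taking east as x and north as y: velocity relative to the water = (10.918, -1.341) knots; the water relative to ground = (1.344, -1.344) knots.
Velocity relative to ground = (10.918, -1.341) + (1.344, -1.344) = (12.262, -2.684) knots.
Speed = |(12.262, -2.684)| = 12.552 knots.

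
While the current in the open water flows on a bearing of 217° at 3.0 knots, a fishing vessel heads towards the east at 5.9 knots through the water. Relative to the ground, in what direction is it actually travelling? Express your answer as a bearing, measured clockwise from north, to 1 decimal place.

Taking east as x and north as y: velocity relative to the water = (5.900, 0.000) knots; the water relative to ground = (-1.805, -2.396) knots.
Velocity relative to ground = (5.900, 0.000) + (-1.805, -2.396) = (4.095, -2.396) knots.
Bearing = atan2(4.09, -2.40) = 120.33° clockwise from north.

120.3°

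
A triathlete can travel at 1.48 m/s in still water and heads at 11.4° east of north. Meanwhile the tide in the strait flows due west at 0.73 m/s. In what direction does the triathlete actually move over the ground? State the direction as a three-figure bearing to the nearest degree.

343°

Taking east as x and north as y: velocity relative to the water = (0.293, 1.451) m/s; the water relative to ground = (-0.730, 0.000) m/s.
Velocity relative to ground = (0.293, 1.451) + (-0.730, 0.000) = (-0.437, 1.451) m/s.
Bearing = atan2(-0.44, 1.45) = 343.22° clockwise from north.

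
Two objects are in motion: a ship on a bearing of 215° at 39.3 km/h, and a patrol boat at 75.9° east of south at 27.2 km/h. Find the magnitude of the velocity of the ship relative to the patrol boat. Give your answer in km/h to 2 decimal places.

55.20 km/h

Taking east as x and north as y: ship velocity = (-22.542, -32.193) km/h; patrol boat velocity = (26.381, -6.626) km/h.
Velocity of ship relative to patrol boat = (-22.542, -32.193) − (26.381, -6.626) = (-48.922, -25.566) km/h.
Magnitude = |(-48.922, -25.566)| = 55.200 km/h.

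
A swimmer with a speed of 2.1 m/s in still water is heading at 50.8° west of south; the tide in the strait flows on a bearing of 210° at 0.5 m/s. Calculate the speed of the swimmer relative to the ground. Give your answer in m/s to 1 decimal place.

2.6 m/s

Taking east as x and north as y: velocity relative to the water = (-1.627, -1.327) m/s; the water relative to ground = (-0.250, -0.433) m/s.
Velocity relative to ground = (-1.627, -1.327) + (-0.250, -0.433) = (-1.877, -1.760) m/s.
Speed = |(-1.877, -1.760)| = 2.574 m/s.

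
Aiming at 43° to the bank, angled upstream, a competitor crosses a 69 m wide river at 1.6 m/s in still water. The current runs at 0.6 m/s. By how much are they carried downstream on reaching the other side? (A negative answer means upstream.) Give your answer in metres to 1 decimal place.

Perpendicular speed = 1.091 m/s; crossing time = 69 / 1.091 = 63.233 s.
Net downstream speed = -0.570 m/s.
Drift = -0.570 × 63.233 = -36.053 m (upstream).

-36.1 m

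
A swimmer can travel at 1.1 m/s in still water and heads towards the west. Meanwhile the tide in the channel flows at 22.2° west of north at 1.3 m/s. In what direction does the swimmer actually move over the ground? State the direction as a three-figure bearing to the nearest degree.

307°

Taking east as x and north as y: velocity relative to the water = (-1.100, 0.000) m/s; the water relative to ground = (-0.491, 1.204) m/s.
Velocity relative to ground = (-1.100, 0.000) + (-0.491, 1.204) = (-1.591, 1.204) m/s.
Bearing = atan2(-1.59, 1.20) = 307.11° clockwise from north.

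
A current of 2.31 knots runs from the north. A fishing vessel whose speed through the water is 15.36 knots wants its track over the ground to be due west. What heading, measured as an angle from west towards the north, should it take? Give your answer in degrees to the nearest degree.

The current pushes perpendicular to the desired track; the heading must have a component into the current equal to 2.31 knots: 15.36 sin θ = 2.31.
sin θ = 0.1504, so θ = 8.650°.

9°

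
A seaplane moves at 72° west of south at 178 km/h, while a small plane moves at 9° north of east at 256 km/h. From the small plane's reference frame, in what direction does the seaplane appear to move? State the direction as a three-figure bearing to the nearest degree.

Taking east as x and north as y: seaplane velocity = (-169.288, -55.005) km/h; small plane velocity = (252.848, 40.047) km/h.
Velocity of seaplane relative to small plane = (-169.288, -55.005) − (252.848, 40.047) = (-422.136, -95.052) km/h.
Bearing = atan2(-422.14, -95.05) = 257.31° clockwise from north.

257°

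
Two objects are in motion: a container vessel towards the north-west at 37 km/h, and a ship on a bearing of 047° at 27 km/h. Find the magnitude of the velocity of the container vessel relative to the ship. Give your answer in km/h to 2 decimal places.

46.56 km/h

Taking east as x and north as y: container vessel velocity = (-26.163, 26.163) km/h; ship velocity = (19.747, 18.414) km/h.
Velocity of container vessel relative to ship = (-26.163, 26.163) − (19.747, 18.414) = (-45.910, 7.749) km/h.
Magnitude = |(-45.910, 7.749)| = 46.559 km/h.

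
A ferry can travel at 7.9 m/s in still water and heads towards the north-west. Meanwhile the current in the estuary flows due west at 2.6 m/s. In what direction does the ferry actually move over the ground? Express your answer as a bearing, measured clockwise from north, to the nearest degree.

304°

Taking east as x and north as y: velocity relative to the water = (-5.586, 5.586) m/s; the water relative to ground = (-2.600, 0.000) m/s.
Velocity relative to ground = (-5.586, 5.586) + (-2.600, 0.000) = (-8.186, 5.586) m/s.
Bearing = atan2(-8.19, 5.59) = 304.31° clockwise from north.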